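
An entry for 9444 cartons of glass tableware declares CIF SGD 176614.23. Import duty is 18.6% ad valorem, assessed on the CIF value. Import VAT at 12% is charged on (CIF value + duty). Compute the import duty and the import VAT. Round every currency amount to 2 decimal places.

Import duty: SGD 32850.25; import VAT: SGD 25135.74

Import duty = 176614.23 × 18.6% = 32850.25
VAT base = CIF + duty = 176614.23 + 32850.25 = 209464.48
Import VAT = 209464.48 × 12% = 25135.74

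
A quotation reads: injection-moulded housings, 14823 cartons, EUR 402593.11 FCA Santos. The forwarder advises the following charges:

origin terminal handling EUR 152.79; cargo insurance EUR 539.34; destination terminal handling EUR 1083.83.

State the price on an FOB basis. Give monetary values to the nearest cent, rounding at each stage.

Not relevant to the conversion: insurance, destination terminal — on the buyer under both terms; not part of either seller's price.
From FCA to FOB, the seller additionally bears: origin terminal.
FOB price = 402593.11 + 152.79 = 402745.90

FOB price: EUR 402745.90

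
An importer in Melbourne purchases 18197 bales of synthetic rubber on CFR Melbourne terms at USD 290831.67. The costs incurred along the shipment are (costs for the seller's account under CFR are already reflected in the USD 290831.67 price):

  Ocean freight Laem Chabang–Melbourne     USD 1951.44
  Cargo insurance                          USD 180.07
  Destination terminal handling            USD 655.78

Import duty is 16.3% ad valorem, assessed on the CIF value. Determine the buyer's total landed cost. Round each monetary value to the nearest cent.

CFR: the seller pays costs through ocean freight to the destination port, but not insurance.
Already in the invoice (seller's account under CFR): freight — exclude.
CIF value = CFR price + insurance = 290831.67 + 180.07 = 291011.74
Import duty = 291011.74 × 16.3% = 47434.91
Buyer bears: insurance 180.07 + destination terminal 655.78 + duty 47434.91 = 48270.76
Landed cost = invoice 290831.67 + 48270.76 = 339102.43

Total landed cost: USD 339102.43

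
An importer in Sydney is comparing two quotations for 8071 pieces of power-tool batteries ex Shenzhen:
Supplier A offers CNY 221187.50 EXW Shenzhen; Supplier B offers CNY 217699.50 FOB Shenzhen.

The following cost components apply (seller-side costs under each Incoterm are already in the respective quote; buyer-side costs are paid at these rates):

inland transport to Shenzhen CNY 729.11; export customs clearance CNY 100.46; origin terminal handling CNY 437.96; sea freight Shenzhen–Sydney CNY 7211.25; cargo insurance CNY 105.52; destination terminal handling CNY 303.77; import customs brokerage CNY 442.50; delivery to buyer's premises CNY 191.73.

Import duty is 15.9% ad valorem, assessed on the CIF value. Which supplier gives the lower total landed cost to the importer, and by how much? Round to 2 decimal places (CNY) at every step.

Supplier B is cheaper by CNY 5511.66

Supplier A (EXW):
CIF value = EXW price + inland to port + export clearance + origin terminal + freight + insurance = 221187.50 + 729.11 + 100.46 + 437.96 + 7211.25 + 105.52 = 229771.80
Import duty = 229771.80 × 15.9% = 36533.72
Buyer bears (A): 729.11 + 100.46 + 437.96 + 7211.25 + 105.52 + 303.77 + 442.50 + 191.73 = 9522.30
Landed cost (A) = invoice 221187.50 + 9522.30 + duty 36533.72 = 267243.52
Supplier B (FOB):
CIF value = FOB price + freight + insurance = 217699.50 + 7211.25 + 105.52 = 225016.27
Import duty = 225016.27 × 15.9% = 35777.59
Buyer bears (B): 7211.25 + 105.52 + 303.77 + 442.50 + 191.73 = 8254.77
Landed cost (B) = invoice 217699.50 + 8254.77 + duty 35777.59 = 261731.86
Difference = |267243.52 − 261731.86| = 5511.66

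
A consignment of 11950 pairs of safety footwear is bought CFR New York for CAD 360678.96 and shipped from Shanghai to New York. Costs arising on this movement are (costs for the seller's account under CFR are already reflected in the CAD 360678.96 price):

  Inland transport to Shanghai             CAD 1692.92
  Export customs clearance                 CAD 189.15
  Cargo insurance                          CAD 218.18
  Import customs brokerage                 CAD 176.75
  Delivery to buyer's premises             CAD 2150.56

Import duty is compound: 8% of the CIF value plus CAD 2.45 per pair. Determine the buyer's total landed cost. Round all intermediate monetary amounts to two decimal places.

Total landed cost: CAD 421373.72

CFR: the seller pays costs through ocean freight to the destination port, but not insurance.
Already in the invoice (seller's account under CFR): inland to port, export clearance — exclude.
CIF value = CFR price + insurance = 360678.96 + 218.18 = 360897.14
Ad valorem component: 360897.14 × 8% = 28871.77
Specific component: 11950 × 2.45 = 29277.50
Import duty = 28871.77 + 29277.50 = 58149.27
Buyer bears: insurance 218.18 + brokerage 176.75 + delivery 2150.56 + duty 58149.27 = 60694.76
Landed cost = invoice 360678.96 + 60694.76 = 421373.72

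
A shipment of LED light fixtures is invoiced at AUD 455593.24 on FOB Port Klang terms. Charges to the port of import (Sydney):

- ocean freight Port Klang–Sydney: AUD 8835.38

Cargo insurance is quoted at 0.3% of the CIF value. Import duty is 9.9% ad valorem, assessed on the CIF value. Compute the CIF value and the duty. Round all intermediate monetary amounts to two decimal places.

CIF value: AUD 465826.10; import duty: AUD 46116.78

Let C be the CIF value. C = FOB price + freight + 0.3% × C
C − 0.3% × C = 455593.24 + 8835.38
0.997 × C = 464428.62
C = 464428.62 / 0.997 = 465826.10
Insurance premium = 0.3% × 465826.10 = 1397.48
Import duty = 465826.10 × 9.9% = 46116.78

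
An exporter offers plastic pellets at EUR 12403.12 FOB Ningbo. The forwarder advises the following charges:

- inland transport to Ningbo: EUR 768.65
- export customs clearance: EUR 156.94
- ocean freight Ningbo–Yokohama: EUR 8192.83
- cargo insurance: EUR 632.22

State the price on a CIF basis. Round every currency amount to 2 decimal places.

CIF price: EUR 21228.17

Not relevant to the conversion: inland to port, export clearance — on the seller under both FOB and CIF; already in the FOB price and stays in the CIF price.
From FOB to CIF, the seller additionally bears: freight, insurance.
CIF price = 12403.12 + 8192.83 + 632.22 = 21228.17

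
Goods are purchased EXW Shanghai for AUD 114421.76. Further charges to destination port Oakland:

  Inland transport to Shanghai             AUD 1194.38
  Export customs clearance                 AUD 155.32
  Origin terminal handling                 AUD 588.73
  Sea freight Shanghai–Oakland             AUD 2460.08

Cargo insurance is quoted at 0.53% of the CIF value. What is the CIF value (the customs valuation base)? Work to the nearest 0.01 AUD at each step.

CIF value: AUD 119453.37

Let C be the CIF value. C = EXW price + pre-shipment costs + freight + 0.53% × C
C − 0.53% × C = 114421.76 + 1194.38 + 155.32 + 588.73 + 2460.08
0.9947 × C = 118820.27
C = 118820.27 / 0.9947 = 119453.37
Insurance premium = 0.53% × 119453.37 = 633.10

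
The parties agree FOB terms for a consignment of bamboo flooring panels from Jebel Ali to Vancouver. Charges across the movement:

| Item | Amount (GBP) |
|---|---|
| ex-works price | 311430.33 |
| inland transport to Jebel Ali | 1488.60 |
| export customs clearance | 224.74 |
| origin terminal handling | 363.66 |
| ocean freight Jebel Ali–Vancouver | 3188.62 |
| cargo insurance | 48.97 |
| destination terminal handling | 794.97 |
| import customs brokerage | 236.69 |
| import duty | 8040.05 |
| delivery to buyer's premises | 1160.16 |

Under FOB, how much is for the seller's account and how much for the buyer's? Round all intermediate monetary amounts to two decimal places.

Seller: GBP 313507.33; buyer: GBP 13469.46

FOB: the seller bears costs until goods are on board at the origin port; the buyer bears freight, insurance and all costs thereafter.
Seller's account: goods 311430.33 + inland to port 1488.60 + export clearance 224.74 + origin terminal 363.66 = 313507.33
Buyer's account: freight 3188.62 + insurance 48.97 + destination terminal 794.97 + brokerage 236.69 + duty 8040.05 + delivery 1160.16 = 13469.46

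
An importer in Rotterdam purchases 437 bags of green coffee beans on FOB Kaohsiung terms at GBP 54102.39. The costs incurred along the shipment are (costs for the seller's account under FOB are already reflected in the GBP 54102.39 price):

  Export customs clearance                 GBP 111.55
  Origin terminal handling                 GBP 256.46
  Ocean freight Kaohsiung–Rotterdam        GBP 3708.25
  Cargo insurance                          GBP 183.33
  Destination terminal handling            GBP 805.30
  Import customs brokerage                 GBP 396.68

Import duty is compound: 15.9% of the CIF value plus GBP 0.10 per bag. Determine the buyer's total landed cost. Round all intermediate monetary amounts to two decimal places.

Total landed cost: GBP 68460.69

FOB: the seller bears costs until goods are on board at the origin port; the buyer bears freight, insurance and all costs thereafter.
Already in the invoice (seller's account under FOB): export clearance, origin terminal — exclude.
CIF value = FOB price + freight + insurance = 54102.39 + 3708.25 + 183.33 = 57993.97
Ad valorem component: 57993.97 × 15.9% = 9221.04
Specific component: 437 × 0.10 = 43.70
Import duty = 9221.04 + 43.70 = 9264.74
Buyer bears: freight 3708.25 + insurance 183.33 + destination terminal 805.30 + brokerage 396.68 + duty 9264.74 = 14358.30
Landed cost = invoice 54102.39 + 14358.30 = 68460.69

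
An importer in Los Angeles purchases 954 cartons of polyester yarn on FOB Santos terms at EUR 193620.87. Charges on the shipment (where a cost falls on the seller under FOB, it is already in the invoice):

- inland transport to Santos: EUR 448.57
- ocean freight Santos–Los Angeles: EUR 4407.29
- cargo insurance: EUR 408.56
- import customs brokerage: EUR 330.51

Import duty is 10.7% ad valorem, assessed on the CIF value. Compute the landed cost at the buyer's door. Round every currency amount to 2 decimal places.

FOB: the seller bears costs until goods are on board at the origin port; the buyer bears freight, insurance and all costs thereafter.
Already in the invoice (seller's account under FOB): inland to port — exclude.
CIF value = FOB price + freight + insurance = 193620.87 + 4407.29 + 408.56 = 198436.72
Import duty = 198436.72 × 10.7% = 21232.73
Buyer bears: freight 4407.29 + insurance 408.56 + brokerage 330.51 + duty 21232.73 = 26379.09
Landed cost = invoice 193620.87 + 26379.09 = 219999.96

Total landed cost: EUR 219999.96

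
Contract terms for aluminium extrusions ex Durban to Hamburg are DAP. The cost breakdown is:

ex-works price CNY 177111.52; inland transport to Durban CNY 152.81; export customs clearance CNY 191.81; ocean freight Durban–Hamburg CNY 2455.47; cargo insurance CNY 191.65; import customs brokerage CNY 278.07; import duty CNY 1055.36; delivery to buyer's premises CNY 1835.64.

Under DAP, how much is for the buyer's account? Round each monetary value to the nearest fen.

DAP: the seller bears all costs to the named destination except import duty and clearance.
Seller's account: goods 177111.52 + inland to port 152.81 + export clearance 191.81 + freight 2455.47 + insurance 191.65 + delivery 1835.64 = 181938.90
Buyer's account: brokerage 278.07 + duty 1055.36 = 1333.43

Buyer's account: CNY 1333.43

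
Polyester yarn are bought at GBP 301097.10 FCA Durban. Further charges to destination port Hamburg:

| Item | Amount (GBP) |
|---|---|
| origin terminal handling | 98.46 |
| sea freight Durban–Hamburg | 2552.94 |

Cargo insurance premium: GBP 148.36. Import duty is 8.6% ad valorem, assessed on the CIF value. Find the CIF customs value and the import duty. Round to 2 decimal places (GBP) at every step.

CIF = FCA price + pre-shipment costs + freight + insurance
CIF = 301097.10 + 98.46 + 2552.94 + 148.36 = 303896.86
Import duty = 303896.86 × 8.6% = 26135.13

CIF value: GBP 303896.86; import duty: GBP 26135.13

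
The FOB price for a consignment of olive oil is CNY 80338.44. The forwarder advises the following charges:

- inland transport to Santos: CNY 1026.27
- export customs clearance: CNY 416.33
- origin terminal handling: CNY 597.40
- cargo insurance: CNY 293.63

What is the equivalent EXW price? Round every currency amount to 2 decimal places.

EXW price: CNY 78298.44

Not relevant to the conversion: insurance — on the buyer under both terms; not part of either seller's price.
From FOB to EXW, the seller no longer bears: inland to port, export clearance, origin terminal.
EXW price = 80338.44 − 1026.27 − 416.33 − 597.40 = 78298.44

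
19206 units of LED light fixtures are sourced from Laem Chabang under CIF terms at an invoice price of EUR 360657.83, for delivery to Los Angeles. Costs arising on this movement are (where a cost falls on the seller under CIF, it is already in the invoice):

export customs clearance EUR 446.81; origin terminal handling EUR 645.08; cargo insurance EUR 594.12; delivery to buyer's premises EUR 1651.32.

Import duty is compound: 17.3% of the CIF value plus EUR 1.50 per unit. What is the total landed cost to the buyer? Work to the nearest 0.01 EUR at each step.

Total landed cost: EUR 453511.95

CIF: the seller pays costs through ocean freight and marine insurance to the destination port.
Already in the invoice (seller's account under CIF): export clearance, origin terminal, insurance — exclude.
The CIF price already equals the CIF value: 360657.83
Ad valorem component: 360657.83 × 17.3% = 62393.80
Specific component: 19206 × 1.50 = 28809.00
Import duty = 62393.80 + 28809.00 = 91202.80
Buyer bears: delivery 1651.32 + duty 91202.80 = 92854.12
Landed cost = invoice 360657.83 + 92854.12 = 453511.95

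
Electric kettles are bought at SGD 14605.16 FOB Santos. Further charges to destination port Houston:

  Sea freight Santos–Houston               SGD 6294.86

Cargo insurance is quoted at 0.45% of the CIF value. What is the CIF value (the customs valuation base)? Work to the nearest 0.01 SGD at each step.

CIF value: SGD 20994.50

Let C be the CIF value. C = FOB price + freight + 0.45% × C
C − 0.45% × C = 14605.16 + 6294.86
0.9955 × C = 20900.02
C = 20900.02 / 0.9955 = 20994.50
Insurance premium = 0.45% × 20994.50 = 94.48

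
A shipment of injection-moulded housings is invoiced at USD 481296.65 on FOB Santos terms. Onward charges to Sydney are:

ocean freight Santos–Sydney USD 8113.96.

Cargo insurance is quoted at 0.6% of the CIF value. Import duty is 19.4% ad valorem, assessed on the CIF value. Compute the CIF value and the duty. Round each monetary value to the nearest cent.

Let C be the CIF value. C = FOB price + freight + 0.6% × C
C − 0.6% × C = 481296.65 + 8113.96
0.994 × C = 489410.61
C = 489410.61 / 0.994 = 492364.80
Insurance premium = 0.6% × 492364.80 = 2954.19
Import duty = 492364.80 × 19.4% = 95518.77

CIF value: USD 492364.80; import duty: USD 95518.77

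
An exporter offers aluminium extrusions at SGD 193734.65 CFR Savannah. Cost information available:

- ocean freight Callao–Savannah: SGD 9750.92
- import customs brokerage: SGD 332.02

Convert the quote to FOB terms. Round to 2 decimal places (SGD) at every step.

Not relevant to the conversion: brokerage — on the buyer under both terms; not part of either seller's price.
From CFR to FOB, the seller no longer bears: freight.
FOB price = 193734.65 − 9750.92 = 183983.73

FOB price: SGD 183983.73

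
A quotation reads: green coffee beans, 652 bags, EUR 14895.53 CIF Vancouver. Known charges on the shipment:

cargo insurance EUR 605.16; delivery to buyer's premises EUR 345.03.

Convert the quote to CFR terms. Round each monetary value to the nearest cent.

Not relevant to the conversion: delivery — on the buyer under both terms; not part of either seller's price.
From CIF to CFR, the seller no longer bears: insurance.
CFR price = 14895.53 − 605.16 = 14290.37

CFR price: EUR 14290.37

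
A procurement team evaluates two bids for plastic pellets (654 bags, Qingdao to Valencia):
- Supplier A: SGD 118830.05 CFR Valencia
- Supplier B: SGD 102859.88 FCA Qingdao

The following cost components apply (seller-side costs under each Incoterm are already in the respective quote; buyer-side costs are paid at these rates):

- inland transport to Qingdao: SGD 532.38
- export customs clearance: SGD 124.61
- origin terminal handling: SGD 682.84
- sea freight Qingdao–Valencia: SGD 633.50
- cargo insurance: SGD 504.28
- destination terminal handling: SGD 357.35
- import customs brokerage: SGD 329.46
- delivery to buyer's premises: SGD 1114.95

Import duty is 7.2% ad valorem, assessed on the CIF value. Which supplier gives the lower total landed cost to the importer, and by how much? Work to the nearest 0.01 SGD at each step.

Supplier B is cheaper by SGD 15708.90

Supplier A (CFR):
CIF value = CFR price + insurance = 118830.05 + 504.28 = 119334.33
Import duty = 119334.33 × 7.2% = 8592.07
Buyer bears (A): 504.28 + 357.35 + 329.46 + 1114.95 = 2306.04
Landed cost (A) = invoice 118830.05 + 2306.04 + duty 8592.07 = 129728.16
Supplier B (FCA):
CIF value = FCA price + origin terminal + freight + insurance = 102859.88 + 682.84 + 633.50 + 504.28 = 104680.50
Import duty = 104680.50 × 7.2% = 7537.00
Buyer bears (B): 682.84 + 633.50 + 504.28 + 357.35 + 329.46 + 1114.95 = 3622.38
Landed cost (B) = invoice 102859.88 + 3622.38 + duty 7537.00 = 114019.26
Difference = |129728.16 − 114019.26| = 15708.90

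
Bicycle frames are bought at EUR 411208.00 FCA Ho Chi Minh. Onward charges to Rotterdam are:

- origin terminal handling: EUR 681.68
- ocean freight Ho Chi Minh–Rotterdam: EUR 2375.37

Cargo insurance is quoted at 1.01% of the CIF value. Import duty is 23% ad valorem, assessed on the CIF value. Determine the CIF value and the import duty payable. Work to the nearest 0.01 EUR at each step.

CIF value: EUR 418491.82; import duty: EUR 96253.12

Let C be the CIF value. C = FCA price + pre-shipment costs + freight + 1.01% × C
C − 1.01% × C = 411208.00 + 681.68 + 2375.37
0.9899 × C = 414265.05
C = 414265.05 / 0.9899 = 418491.82
Insurance premium = 1.01% × 418491.82 = 4226.77
Import duty = 418491.82 × 23% = 96253.12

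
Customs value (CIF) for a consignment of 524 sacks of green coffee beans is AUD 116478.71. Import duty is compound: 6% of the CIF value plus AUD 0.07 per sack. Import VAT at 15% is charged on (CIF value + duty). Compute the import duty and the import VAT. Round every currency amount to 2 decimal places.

Ad valorem component: 116478.71 × 6% = 6988.72
Specific component: 524 × 0.07 = 36.68
Import duty = 6988.72 + 36.68 = 7025.40
VAT base = CIF + duty = 116478.71 + 7025.40 = 123504.11
Import VAT = 123504.11 × 15% = 18525.62

Import duty: AUD 7025.40; import VAT: AUD 18525.62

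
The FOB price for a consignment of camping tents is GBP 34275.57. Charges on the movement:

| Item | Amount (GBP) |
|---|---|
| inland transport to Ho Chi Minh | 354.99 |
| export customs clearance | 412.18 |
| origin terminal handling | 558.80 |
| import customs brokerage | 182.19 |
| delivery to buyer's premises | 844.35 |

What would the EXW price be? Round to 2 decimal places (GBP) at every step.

EXW price: GBP 32949.60

Not relevant to the conversion: delivery, brokerage — on the buyer under both terms; not part of either seller's price.
From FOB to EXW, the seller no longer bears: inland to port, export clearance, origin terminal.
EXW price = 34275.57 − 354.99 − 412.18 − 558.80 = 32949.60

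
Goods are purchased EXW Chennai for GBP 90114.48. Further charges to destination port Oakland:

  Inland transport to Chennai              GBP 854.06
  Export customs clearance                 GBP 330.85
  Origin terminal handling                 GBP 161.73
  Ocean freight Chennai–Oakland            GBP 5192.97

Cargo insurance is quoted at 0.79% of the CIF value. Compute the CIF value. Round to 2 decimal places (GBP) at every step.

Let C be the CIF value. C = EXW price + pre-shipment costs + freight + 0.79% × C
C − 0.79% × C = 90114.48 + 854.06 + 330.85 + 161.73 + 5192.97
0.9921 × C = 96654.09
C = 96654.09 / 0.9921 = 97423.74
Insurance premium = 0.79% × 97423.74 = 769.65

CIF value: GBP 97423.74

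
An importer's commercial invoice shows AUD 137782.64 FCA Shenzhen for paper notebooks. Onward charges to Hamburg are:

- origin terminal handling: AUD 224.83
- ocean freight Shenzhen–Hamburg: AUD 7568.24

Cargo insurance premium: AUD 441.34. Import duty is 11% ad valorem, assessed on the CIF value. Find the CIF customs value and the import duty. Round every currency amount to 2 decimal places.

CIF value: AUD 146017.05; import duty: AUD 16061.88

CIF = FCA price + pre-shipment costs + freight + insurance
CIF = 137782.64 + 224.83 + 7568.24 + 441.34 = 146017.05
Import duty = 146017.05 × 11% = 16061.88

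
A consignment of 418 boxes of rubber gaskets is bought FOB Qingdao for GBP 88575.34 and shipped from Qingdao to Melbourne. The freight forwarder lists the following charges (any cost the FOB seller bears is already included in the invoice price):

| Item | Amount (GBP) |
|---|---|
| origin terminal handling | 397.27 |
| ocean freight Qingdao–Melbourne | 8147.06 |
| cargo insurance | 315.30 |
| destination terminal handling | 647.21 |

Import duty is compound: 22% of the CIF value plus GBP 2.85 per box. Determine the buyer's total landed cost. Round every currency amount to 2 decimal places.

Total landed cost: GBP 120224.50

FOB: the seller bears costs until goods are on board at the origin port; the buyer bears freight, insurance and all costs thereafter.
Already in the invoice (seller's account under FOB): origin terminal — exclude.
CIF value = FOB price + freight + insurance = 88575.34 + 8147.06 + 315.30 = 97037.70
Ad valorem component: 97037.70 × 22% = 21348.29
Specific component: 418 × 2.85 = 1191.30
Import duty = 21348.29 + 1191.30 = 22539.59
Buyer bears: freight 8147.06 + insurance 315.30 + destination terminal 647.21 + duty 22539.59 = 31649.16
Landed cost = invoice 88575.34 + 31649.16 = 120224.50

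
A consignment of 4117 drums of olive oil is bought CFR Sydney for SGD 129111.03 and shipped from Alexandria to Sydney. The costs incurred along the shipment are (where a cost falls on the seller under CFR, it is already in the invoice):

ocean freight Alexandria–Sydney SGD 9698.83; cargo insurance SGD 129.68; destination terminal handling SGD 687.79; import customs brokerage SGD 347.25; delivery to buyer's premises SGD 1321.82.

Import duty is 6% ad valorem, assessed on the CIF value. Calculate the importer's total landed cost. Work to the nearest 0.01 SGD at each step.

CFR: the seller pays costs through ocean freight to the destination port, but not insurance.
Already in the invoice (seller's account under CFR): freight — exclude.
CIF value = CFR price + insurance = 129111.03 + 129.68 = 129240.71
Import duty = 129240.71 × 6% = 7754.44
Buyer bears: insurance 129.68 + destination terminal 687.79 + brokerage 347.25 + delivery 1321.82 + duty 7754.44 = 10240.98
Landed cost = invoice 129111.03 + 10240.98 = 139352.01

Total landed cost: SGD 139352.01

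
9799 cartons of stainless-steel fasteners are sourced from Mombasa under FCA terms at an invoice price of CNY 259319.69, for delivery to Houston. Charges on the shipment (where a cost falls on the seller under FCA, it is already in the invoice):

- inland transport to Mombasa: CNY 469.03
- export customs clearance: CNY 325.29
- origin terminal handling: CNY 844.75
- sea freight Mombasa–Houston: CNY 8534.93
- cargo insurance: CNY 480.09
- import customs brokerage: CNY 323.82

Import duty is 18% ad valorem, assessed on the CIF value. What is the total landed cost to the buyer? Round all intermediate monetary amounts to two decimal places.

Total landed cost: CNY 317955.58

FCA: the seller delivers export-cleared goods to the carrier; the buyer bears costs from that point.
Already in the invoice (seller's account under FCA): inland to port, export clearance — exclude.
CIF value = FCA price + origin terminal + freight + insurance = 259319.69 + 844.75 + 8534.93 + 480.09 = 269179.46
Import duty = 269179.46 × 18% = 48452.30
Buyer bears: origin terminal 844.75 + freight 8534.93 + insurance 480.09 + brokerage 323.82 + duty 48452.30 = 58635.89
Landed cost = invoice 259319.69 + 58635.89 = 317955.58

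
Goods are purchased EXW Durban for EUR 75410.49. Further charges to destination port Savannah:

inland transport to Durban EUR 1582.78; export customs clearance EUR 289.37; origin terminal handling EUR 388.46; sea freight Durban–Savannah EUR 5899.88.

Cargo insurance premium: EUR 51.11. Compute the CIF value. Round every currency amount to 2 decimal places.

CIF = EXW price + pre-shipment costs + freight + insurance
CIF = 75410.49 + 1582.78 + 289.37 + 388.46 + 5899.88 + 51.11 = 83622.09

CIF value: EUR 83622.09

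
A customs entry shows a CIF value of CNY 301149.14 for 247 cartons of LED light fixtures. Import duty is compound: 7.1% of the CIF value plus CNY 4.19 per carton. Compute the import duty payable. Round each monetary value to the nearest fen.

Ad valorem component: 301149.14 × 7.1% = 21381.59
Specific component: 247 × 4.19 = 1034.93
Import duty = 21381.59 + 1034.93 = 22416.52

Import duty: CNY 22416.52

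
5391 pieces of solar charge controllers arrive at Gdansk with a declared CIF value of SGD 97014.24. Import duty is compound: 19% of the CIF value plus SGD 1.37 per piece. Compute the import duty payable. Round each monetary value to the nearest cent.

Ad valorem component: 97014.24 × 19% = 18432.71
Specific component: 5391 × 1.37 = 7385.67
Import duty = 18432.71 + 7385.67 = 25818.38

Import duty: SGD 25818.38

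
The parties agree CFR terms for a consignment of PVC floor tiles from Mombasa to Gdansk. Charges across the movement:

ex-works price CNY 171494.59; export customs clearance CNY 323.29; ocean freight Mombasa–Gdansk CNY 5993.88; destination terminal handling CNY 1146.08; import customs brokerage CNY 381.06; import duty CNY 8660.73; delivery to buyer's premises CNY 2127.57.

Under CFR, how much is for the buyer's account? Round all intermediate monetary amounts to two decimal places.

CFR: the seller pays costs through ocean freight to the destination port, but not insurance.
Seller's account: goods 171494.59 + export clearance 323.29 + freight 5993.88 = 177811.76
Buyer's account: destination terminal 1146.08 + brokerage 381.06 + duty 8660.73 + delivery 2127.57 = 12315.44

Buyer's account: CNY 12315.44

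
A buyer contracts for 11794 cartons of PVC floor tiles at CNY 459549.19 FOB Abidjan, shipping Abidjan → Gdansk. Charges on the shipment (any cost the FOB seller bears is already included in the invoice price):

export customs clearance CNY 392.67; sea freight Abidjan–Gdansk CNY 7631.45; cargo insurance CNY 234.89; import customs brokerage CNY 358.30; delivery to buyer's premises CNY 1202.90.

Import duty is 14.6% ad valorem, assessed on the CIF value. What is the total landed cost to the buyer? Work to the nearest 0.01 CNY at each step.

Total landed cost: CNY 537219.40

FOB: the seller bears costs until goods are on board at the origin port; the buyer bears freight, insurance and all costs thereafter.
Already in the invoice (seller's account under FOB): export clearance — exclude.
CIF value = FOB price + freight + insurance = 459549.19 + 7631.45 + 234.89 = 467415.53
Import duty = 467415.53 × 14.6% = 68242.67
Buyer bears: freight 7631.45 + insurance 234.89 + brokerage 358.30 + delivery 1202.90 + duty 68242.67 = 77670.21
Landed cost = invoice 459549.19 + 77670.21 = 537219.40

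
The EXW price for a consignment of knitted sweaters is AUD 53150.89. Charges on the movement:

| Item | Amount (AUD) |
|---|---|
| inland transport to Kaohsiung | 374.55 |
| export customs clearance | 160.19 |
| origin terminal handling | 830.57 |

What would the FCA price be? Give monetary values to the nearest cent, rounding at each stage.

FCA price: AUD 53685.63

Not relevant to the conversion: origin terminal — on the buyer under both terms; not part of either seller's price.
From EXW to FCA, the seller additionally bears: inland to port, export clearance.
FCA price = 53150.89 + 374.55 + 160.19 = 53685.63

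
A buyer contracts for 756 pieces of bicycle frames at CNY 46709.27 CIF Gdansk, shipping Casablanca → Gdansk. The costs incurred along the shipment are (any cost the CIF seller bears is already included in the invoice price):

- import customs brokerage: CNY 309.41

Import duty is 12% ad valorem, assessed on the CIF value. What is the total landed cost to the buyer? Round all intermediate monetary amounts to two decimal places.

Total landed cost: CNY 52623.79

CIF: the seller pays costs through ocean freight and marine insurance to the destination port.
The CIF price already equals the CIF value: 46709.27
Import duty = 46709.27 × 12% = 5605.11
Buyer bears: brokerage 309.41 + duty 5605.11 = 5914.52
Landed cost = invoice 46709.27 + 5914.52 = 52623.79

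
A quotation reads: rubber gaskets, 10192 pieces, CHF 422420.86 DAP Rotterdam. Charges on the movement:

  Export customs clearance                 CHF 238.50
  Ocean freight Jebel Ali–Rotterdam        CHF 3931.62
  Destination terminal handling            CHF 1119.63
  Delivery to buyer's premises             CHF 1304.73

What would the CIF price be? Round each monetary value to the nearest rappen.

CIF price: CHF 419996.50

Not relevant to the conversion: freight, export clearance — on the seller under both DAP and CIF; already in the DAP price and stays in the CIF price.
From DAP to CIF, the seller no longer bears: destination terminal, delivery.
CIF price = 422420.86 − 1119.63 − 1304.73 = 419996.50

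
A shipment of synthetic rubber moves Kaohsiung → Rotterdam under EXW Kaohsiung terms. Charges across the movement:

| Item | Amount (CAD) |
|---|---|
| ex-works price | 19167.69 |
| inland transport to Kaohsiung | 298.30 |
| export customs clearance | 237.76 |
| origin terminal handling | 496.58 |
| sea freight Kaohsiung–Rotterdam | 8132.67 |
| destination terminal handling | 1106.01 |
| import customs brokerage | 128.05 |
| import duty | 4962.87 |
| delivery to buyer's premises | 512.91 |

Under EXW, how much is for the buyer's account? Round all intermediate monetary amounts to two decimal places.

EXW: the seller makes goods available at their premises; the buyer bears all onward costs.
Seller's account: goods 19167.69 = 19167.69
Buyer's account: inland to port 298.30 + export clearance 237.76 + origin terminal 496.58 + freight 8132.67 + destination terminal 1106.01 + brokerage 128.05 + duty 4962.87 + delivery 512.91 = 15875.15

Buyer's account: CAD 15875.15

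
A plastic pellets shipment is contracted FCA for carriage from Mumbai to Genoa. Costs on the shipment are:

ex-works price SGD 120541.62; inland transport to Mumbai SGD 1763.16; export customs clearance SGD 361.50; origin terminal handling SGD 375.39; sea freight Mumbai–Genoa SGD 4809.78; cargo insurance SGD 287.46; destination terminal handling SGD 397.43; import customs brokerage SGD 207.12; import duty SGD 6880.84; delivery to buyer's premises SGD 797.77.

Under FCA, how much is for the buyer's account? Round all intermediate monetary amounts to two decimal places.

Buyer's account: SGD 13755.79

FCA: the seller delivers export-cleared goods to the carrier; the buyer bears costs from that point.
Seller's account: goods 120541.62 + inland to port 1763.16 + export clearance 361.50 = 122666.28
Buyer's account: origin terminal 375.39 + freight 4809.78 + insurance 287.46 + destination terminal 397.43 + brokerage 207.12 + duty 6880.84 + delivery 797.77 = 13755.79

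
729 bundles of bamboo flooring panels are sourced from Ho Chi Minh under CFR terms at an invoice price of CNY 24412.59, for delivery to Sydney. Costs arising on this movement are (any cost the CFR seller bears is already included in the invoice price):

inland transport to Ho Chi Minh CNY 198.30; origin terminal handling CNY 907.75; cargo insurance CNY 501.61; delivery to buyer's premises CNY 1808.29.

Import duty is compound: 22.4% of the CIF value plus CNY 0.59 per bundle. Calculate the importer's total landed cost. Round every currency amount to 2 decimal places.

Total landed cost: CNY 32733.38

CFR: the seller pays costs through ocean freight to the destination port, but not insurance.
Already in the invoice (seller's account under CFR): inland to port, origin terminal — exclude.
CIF value = CFR price + insurance = 24412.59 + 501.61 = 24914.20
Ad valorem component: 24914.20 × 22.4% = 5580.78
Specific component: 729 × 0.59 = 430.11
Import duty = 5580.78 + 430.11 = 6010.89
Buyer bears: insurance 501.61 + delivery 1808.29 + duty 6010.89 = 8320.79
Landed cost = invoice 24412.59 + 8320.79 = 32733.38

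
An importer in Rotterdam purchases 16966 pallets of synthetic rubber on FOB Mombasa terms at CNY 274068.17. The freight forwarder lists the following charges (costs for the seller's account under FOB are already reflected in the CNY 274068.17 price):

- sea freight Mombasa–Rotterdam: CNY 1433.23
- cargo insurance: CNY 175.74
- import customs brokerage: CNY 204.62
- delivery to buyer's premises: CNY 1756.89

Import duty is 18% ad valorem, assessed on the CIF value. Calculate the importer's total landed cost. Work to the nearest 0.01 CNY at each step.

FOB: the seller bears costs until goods are on board at the origin port; the buyer bears freight, insurance and all costs thereafter.
CIF value = FOB price + freight + insurance = 274068.17 + 1433.23 + 175.74 = 275677.14
Import duty = 275677.14 × 18% = 49621.89
Buyer bears: freight 1433.23 + insurance 175.74 + brokerage 204.62 + delivery 1756.89 + duty 49621.89 = 53192.37
Landed cost = invoice 274068.17 + 53192.37 = 327260.54

Total landed cost: CNY 327260.54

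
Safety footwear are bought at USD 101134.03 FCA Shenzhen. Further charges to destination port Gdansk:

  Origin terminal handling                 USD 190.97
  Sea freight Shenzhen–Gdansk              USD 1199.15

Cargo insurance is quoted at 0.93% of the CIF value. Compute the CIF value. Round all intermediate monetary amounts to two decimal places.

CIF value: USD 103486.58

Let C be the CIF value. C = FCA price + pre-shipment costs + freight + 0.93% × C
C − 0.93% × C = 101134.03 + 190.97 + 1199.15
0.9907 × C = 102524.15
C = 102524.15 / 0.9907 = 103486.58
Insurance premium = 0.93% × 103486.58 = 962.43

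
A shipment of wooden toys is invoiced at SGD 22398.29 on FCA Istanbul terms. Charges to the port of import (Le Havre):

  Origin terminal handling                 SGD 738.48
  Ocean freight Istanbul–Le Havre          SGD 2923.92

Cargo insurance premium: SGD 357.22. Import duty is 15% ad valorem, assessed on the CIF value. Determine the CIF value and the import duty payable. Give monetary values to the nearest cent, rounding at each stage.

CIF value: SGD 26417.91; import duty: SGD 3962.69

CIF = FCA price + pre-shipment costs + freight + insurance
CIF = 22398.29 + 738.48 + 2923.92 + 357.22 = 26417.91
Import duty = 26417.91 × 15% = 3962.69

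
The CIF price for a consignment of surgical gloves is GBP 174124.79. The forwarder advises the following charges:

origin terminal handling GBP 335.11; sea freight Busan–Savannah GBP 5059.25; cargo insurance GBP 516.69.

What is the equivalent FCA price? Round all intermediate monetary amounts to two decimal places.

From CIF to FCA, the seller no longer bears: origin terminal, freight, insurance.
FCA price = 174124.79 − 335.11 − 5059.25 − 516.69 = 168213.74

FCA price: GBP 168213.74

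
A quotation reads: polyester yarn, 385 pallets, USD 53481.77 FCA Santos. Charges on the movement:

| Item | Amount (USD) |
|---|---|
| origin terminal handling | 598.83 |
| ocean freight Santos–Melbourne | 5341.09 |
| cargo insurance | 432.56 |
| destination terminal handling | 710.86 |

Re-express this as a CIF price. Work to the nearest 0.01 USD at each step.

Not relevant to the conversion: destination terminal — on the buyer under both terms; not part of either seller's price.
From FCA to CIF, the seller additionally bears: origin terminal, freight, insurance.
CIF price = 53481.77 + 598.83 + 5341.09 + 432.56 = 59854.25

CIF price: USD 59854.25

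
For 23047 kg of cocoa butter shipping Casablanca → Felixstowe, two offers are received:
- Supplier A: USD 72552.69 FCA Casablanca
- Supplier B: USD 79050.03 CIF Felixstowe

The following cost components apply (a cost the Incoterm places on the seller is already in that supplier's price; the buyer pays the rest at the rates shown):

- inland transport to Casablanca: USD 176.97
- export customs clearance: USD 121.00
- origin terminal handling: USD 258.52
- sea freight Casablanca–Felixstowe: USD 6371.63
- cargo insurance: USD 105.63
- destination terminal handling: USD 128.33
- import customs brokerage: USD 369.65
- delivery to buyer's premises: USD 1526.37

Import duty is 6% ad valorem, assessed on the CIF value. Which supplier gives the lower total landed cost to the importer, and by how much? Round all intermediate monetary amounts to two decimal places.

Supplier A (FCA):
CIF value = FCA price + origin terminal + freight + insurance = 72552.69 + 258.52 + 6371.63 + 105.63 = 79288.47
Import duty = 79288.47 × 6% = 4757.31
Buyer bears (A): 258.52 + 6371.63 + 105.63 + 128.33 + 369.65 + 1526.37 = 8760.13
Landed cost (A) = invoice 72552.69 + 8760.13 + duty 4757.31 = 86070.13
Supplier B (CIF):
The CIF price already equals the CIF value: 79050.03
Import duty = 79050.03 × 6% = 4743.00
Buyer bears (B): 128.33 + 369.65 + 1526.37 = 2024.35
Landed cost (B) = invoice 79050.03 + 2024.35 + duty 4743.00 = 85817.38
Difference = |86070.13 − 85817.38| = 252.75

Supplier B is cheaper by USD 252.75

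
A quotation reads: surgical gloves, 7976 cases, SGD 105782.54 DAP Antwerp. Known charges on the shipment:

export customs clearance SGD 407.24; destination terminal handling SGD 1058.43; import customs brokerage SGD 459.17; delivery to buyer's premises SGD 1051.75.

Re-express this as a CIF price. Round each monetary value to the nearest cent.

CIF price: SGD 103672.36

Not relevant to the conversion: export clearance — on the seller under both DAP and CIF; already in the DAP price and stays in the CIF price. brokerage — on the buyer under both terms; not part of either seller's price.
From DAP to CIF, the seller no longer bears: destination terminal, delivery.
CIF price = 105782.54 − 1058.43 − 1051.75 = 103672.36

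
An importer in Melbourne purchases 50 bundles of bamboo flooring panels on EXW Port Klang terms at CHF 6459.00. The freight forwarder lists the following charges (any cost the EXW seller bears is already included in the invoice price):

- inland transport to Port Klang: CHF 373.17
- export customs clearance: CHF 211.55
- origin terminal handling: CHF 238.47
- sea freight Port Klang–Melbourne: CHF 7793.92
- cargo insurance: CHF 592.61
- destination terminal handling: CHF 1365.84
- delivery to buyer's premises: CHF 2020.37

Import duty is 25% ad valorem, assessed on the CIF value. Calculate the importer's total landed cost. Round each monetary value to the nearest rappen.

Total landed cost: CHF 22972.11

EXW: the seller makes goods available at their premises; the buyer bears all onward costs.
CIF value = EXW price + inland to port + export clearance + origin terminal + freight + insurance = 6459.00 + 373.17 + 211.55 + 238.47 + 7793.92 + 592.61 = 15668.72
Import duty = 15668.72 × 25% = 3917.18
Buyer bears: inland to port 373.17 + export clearance 211.55 + origin terminal 238.47 + freight 7793.92 + insurance 592.61 + destination terminal 1365.84 + delivery 2020.37 + duty 3917.18 = 16513.11
Landed cost = invoice 6459.00 + 16513.11 = 22972.11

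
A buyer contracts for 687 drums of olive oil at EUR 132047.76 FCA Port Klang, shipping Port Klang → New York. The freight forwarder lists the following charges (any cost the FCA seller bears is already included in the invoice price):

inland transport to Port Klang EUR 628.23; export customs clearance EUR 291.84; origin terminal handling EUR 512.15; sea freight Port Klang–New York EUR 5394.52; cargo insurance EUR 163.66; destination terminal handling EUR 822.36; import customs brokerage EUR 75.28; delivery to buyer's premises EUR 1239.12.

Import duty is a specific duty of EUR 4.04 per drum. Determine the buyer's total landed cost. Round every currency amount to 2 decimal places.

FCA: the seller delivers export-cleared goods to the carrier; the buyer bears costs from that point.
Already in the invoice (seller's account under FCA): inland to port, export clearance — exclude.
CIF value = FCA price + origin terminal + freight + insurance = 132047.76 + 512.15 + 5394.52 + 163.66 = 138118.09
Import duty = 687 × 4.04 = 2775.48
Buyer bears: origin terminal 512.15 + freight 5394.52 + insurance 163.66 + destination terminal 822.36 + brokerage 75.28 + delivery 1239.12 + duty 2775.48 = 10982.57
Landed cost = invoice 132047.76 + 10982.57 = 143030.33

Total landed cost: EUR 143030.33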